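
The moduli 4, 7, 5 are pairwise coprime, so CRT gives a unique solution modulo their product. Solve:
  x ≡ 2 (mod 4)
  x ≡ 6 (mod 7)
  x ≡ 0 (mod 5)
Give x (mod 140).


Moduli 4, 7, 5 are pairwise coprime; by CRT there is a unique solution modulo M = 4 · 7 · 5 = 140.
Solve pairwise, accumulating the modulus:
  Start with x ≡ 2 (mod 4).
  Combine with x ≡ 6 (mod 7): since gcd(4, 7) = 1, we get a unique residue mod 28.
    Write x = 2 + 4·t and substitute into x ≡ 6 (mod 7): 4·t ≡ 6 − 2 = 4 (mod 7).
    The inverse of 4 mod 7 is 2 (since 4·2 = 8 = 1·7 + 1), so t ≡ 2·4 = 8 ≡ 1 (mod 7).
    Then x = 2 + 4·1 = 6, valid modulo lcm(4, 7) = 28: x ≡ 6 (mod 28).
  Combine with x ≡ 0 (mod 5): since gcd(28, 5) = 1, we get a unique residue mod 140.
    Write x = 6 + 28·t and substitute into x ≡ 0 (mod 5): 28·t ≡ 0 − 6 = -6 (mod 5).
    Reduce coefficients mod 5: 3·t ≡ 4 (mod 5).
    The inverse of 3 mod 5 is 2 (since 3·2 = 6 = 1·5 + 1), so t ≡ 2·4 = 8 ≡ 3 (mod 5).
    Then x = 6 + 28·3 = 90, valid modulo lcm(28, 5) = 140: x ≡ 90 (mod 140).
Verify: 90 mod 4 = 2 ✓, 90 mod 7 = 6 ✓, 90 mod 5 = 0 ✓.

x ≡ 90 (mod 140).


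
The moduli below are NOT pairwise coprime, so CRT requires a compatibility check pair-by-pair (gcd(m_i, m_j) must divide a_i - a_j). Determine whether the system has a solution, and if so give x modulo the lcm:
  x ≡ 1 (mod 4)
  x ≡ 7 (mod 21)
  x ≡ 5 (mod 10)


Moduli 4, 21, 10 are not pairwise coprime, so CRT works modulo lcm(m_i) when all pairwise compatibility conditions hold.
Pairwise compatibility: gcd(m_i, m_j) must divide a_i - a_j for every pair.
Merge one congruence at a time:
  Start: x ≡ 1 (mod 4).
  Combine with x ≡ 7 (mod 21): gcd(4, 21) = 1; 7 - 1 = 6, which IS divisible by 1, so compatible.
    Write x = 1 + 4·t and substitute into x ≡ 7 (mod 21): 4·t ≡ 7 − 1 = 6 (mod 21).
    The inverse of 4 mod 21 is 16 (since 4·16 = 64 = 3·21 + 1), so t ≡ 16·6 = 96 ≡ 12 (mod 21).
    Then x = 1 + 4·12 = 49, valid modulo lcm(4, 21) = 84: x ≡ 49 (mod 84).
  Combine with x ≡ 5 (mod 10): gcd(84, 10) = 2; 5 - 49 = -44, which IS divisible by 2, so compatible.
    Write x = 49 + 84·t and substitute into x ≡ 5 (mod 10): 84·t ≡ 5 − 49 = -44 (mod 10).
    Divide the congruence (and modulus) by g = 2: 42·t ≡ -22 (mod 5).
    Reduce coefficients mod 5: 2·t ≡ 3 (mod 5).
    The inverse of 2 mod 5 is 3 (since 2·3 = 6 = 1·5 + 1), so t ≡ 3·3 = 9 ≡ 4 (mod 5).
    Then x = 49 + 84·4 = 385, valid modulo lcm(84, 10) = 420: x ≡ 385 (mod 420).
Verify: 385 mod 4 = 1, 385 mod 21 = 7, 385 mod 10 = 5.

x ≡ 385 (mod 420).


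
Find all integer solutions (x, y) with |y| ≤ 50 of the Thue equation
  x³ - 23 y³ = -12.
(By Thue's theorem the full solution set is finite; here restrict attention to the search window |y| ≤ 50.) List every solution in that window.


The equation is x³ - 23y³ = -12. For fixed y, x³ = 23·y³ − 12, so a solution requires the RHS to be a perfect cube.
Strategy: iterate y from -50 to 50, compute RHS = 23·y³ − 12, and check whether it is a (positive or negative) perfect cube.
Check small values of y:
  y = 0: RHS = -12 is not a perfect cube.
  y = 1: RHS = 11 is not a perfect cube.
  y = -1: RHS = -35 is not a perfect cube.
  y = 2: RHS = 172 is not a perfect cube.
  y = -2: RHS = -196 is not a perfect cube.
  y = 3: RHS = 609 is not a perfect cube.
  y = -3: RHS = -633 is not a perfect cube.
Continuing the search up to |y| = 50 finds no solutions either.
No (x, y) in the scanned range satisfies the equation.

No integer solutions with |y| ≤ 50.


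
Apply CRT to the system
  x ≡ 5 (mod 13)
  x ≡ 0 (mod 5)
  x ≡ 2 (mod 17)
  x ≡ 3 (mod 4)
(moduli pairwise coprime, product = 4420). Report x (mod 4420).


Product of moduli M = 13 · 5 · 17 · 4 = 4420.
Merge one congruence at a time:
  Start: x ≡ 5 (mod 13).
  Combine with x ≡ 0 (mod 5); new modulus lcm = 65.
    Write x = 5 + 13·t and substitute into x ≡ 0 (mod 5): 13·t ≡ 0 − 5 = -5 (mod 5).
    Reduce coefficients mod 5: 3·t ≡ 0 (mod 5).
    The inverse of 3 mod 5 is 2 (since 3·2 = 6 = 1·5 + 1), so t ≡ 2·0 = 0 ≡ 0 (mod 5).
    Then x = 5 + 13·0 = 5, valid modulo lcm(13, 5) = 65: x ≡ 5 (mod 65).
  Combine with x ≡ 2 (mod 17); new modulus lcm = 1105.
    Write x = 5 + 65·t and substitute into x ≡ 2 (mod 17): 65·t ≡ 2 − 5 = -3 (mod 17).
    Reduce coefficients mod 17: 14·t ≡ 14 (mod 17).
    The inverse of 14 mod 17 is 11 (since 14·11 = 154 = 9·17 + 1), so t ≡ 11·14 = 154 ≡ 1 (mod 17).
    Then x = 5 + 65·1 = 70, valid modulo lcm(65, 17) = 1105: x ≡ 70 (mod 1105).
  Combine with x ≡ 3 (mod 4); new modulus lcm = 4420.
    Write x = 70 + 1105·t and substitute into x ≡ 3 (mod 4): 1105·t ≡ 3 − 70 = -67 (mod 4).
    Reduce coefficients mod 4: 1·t ≡ 1 (mod 4).
    So t ≡ 1 (mod 4).
    Then x = 70 + 1105·1 = 1175, valid modulo lcm(1105, 4) = 4420: x ≡ 1175 (mod 4420).
Verify against each original: 1175 mod 13 = 5, 1175 mod 5 = 0, 1175 mod 17 = 2, 1175 mod 4 = 3.

x ≡ 1175 (mod 4420).


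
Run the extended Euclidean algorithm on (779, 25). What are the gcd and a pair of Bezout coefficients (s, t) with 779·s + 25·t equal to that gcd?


Euclidean algorithm on (779, 25) — divide until remainder is 0:
  779 = 31 · 25 + 4
  25 = 6 · 4 + 1
  4 = 4 · 1 + 0
gcd(779, 25) = 1.
Track Bezout coefficients alongside the remainders: start with r₀ = 779 = a·1 + b·0 (s = 1, t = 0) and r₁ = 25 = a·0 + b·1 (s = 0, t = 1); each new remainder r_{k+1} = r_{k-1} − q_k·r_k inherits s_{k+1} = s_{k-1} − q_k·s_k, t_{k+1} = t_{k-1} − q_k·t_k, so r_k = a·s_k + b·t_k at every step:
  q = 31: r = 4, s = 1 − 31·0 = 1, t = 0 − 31·1 = -31  (check: 779·1 + 25·(-31) = 4)
  q = 6: r = 1, s = 0 − 6·1 = -6, t = 1 − 6·(-31) = 187  (check: 779·(-6) + 25·187 = 1)
The row with r = 1 (the gcd) gives the Bezout coefficients s = -6, t = 187.
Result: 779 · (-6) + 25 · (187) = 1.

gcd(779, 25) = 1; s = -6, t = 187 (check: 779·(-6) + 25·187 = 1).


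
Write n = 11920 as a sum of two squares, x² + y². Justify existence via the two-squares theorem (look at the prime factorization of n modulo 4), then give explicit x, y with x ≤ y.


Step 1: Factor n = 11920 = 2^4 · 5 · 149.
Step 2: Check the mod-4 condition on each prime factor: 2 = 2 (special); 5 ≡ 1 (mod 4), exponent 1; 149 ≡ 1 (mod 4), exponent 1.
All primes ≡ 3 (mod 4) appear to even exponent (or don't appear), so by the two-squares theorem n IS expressible as a sum of two squares.
Step 3: Build a representation. Group n = k² · m with k = 4 and m = 5 · 149 = 745 (a product of primes ≡ 1 (mod 4)); a representation of m scales to one of n via (k·x)² + (k·y)² = k²(x² + y²). Each prime p ≡ 1 (mod 4) is itself a sum of two squares; find a² by testing p − a² for a perfect square:
  5: 5 − 1² = 4 = 2² ⇒ 5 = 1² + 2².
  149: 149 − 1² = 148, 149 − 2² = 145, 149 − 3² = 140, 149 − 4² = 133, 149 − 5² = 124, 149 − 6² = 113, 149 − 7² = 100 = 10² ⇒ 149 = 7² + 10².
  Combine using the Brahmagupta–Fibonacci identity (a² + b²)(c² + d²) = (ac − bd)² + (ad + bc)² = (ac + bd)² + (ad − bc)²:
  5 · 149 = 745: from (1² + 2²)(7² + 10²), take (1·7 − 2·10, 1·10 + 2·7) = (7 − 20, 10 + 14) = (-13, 24); dropping signs (only squares matter) gives (13, 24); check 13² + 24² = 169 + 576 = 745 ✓.
  Scale by k = 4: (4·13, 4·24) = (52, 96).
Step 4: Order so x ≤ y and verify: 52² + 96² = 2704 + 9216 = 11920 = n. ✓

n = 11920 = 52² + 96² (one valid representation with x ≤ y).


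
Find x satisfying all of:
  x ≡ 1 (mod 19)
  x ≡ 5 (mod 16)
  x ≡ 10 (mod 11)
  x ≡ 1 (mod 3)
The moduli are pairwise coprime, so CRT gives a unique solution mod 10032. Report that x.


Product of moduli M = 19 · 16 · 11 · 3 = 10032.
Merge one congruence at a time:
  Start: x ≡ 1 (mod 19).
  Combine with x ≡ 5 (mod 16); new modulus lcm = 304.
    Write x = 1 + 19·t and substitute into x ≡ 5 (mod 16): 19·t ≡ 5 − 1 = 4 (mod 16).
    Reduce coefficients mod 16: 3·t ≡ 4 (mod 16).
    The inverse of 3 mod 16 is 11 (since 3·11 = 33 = 2·16 + 1), so t ≡ 11·4 = 44 ≡ 12 (mod 16).
    Then x = 1 + 19·12 = 229, valid modulo lcm(19, 16) = 304: x ≡ 229 (mod 304).
  Combine with x ≡ 10 (mod 11); new modulus lcm = 3344.
    Write x = 229 + 304·t and substitute into x ≡ 10 (mod 11): 304·t ≡ 10 − 229 = -219 (mod 11).
    Reduce coefficients mod 11: 7·t ≡ 1 (mod 11).
    The inverse of 7 mod 11 is 8 (since 7·8 = 56 = 5·11 + 1), so t ≡ 8·1 = 8 ≡ 8 (mod 11).
    Then x = 229 + 304·8 = 2661, valid modulo lcm(304, 11) = 3344: x ≡ 2661 (mod 3344).
  Combine with x ≡ 1 (mod 3); new modulus lcm = 10032.
    Write x = 2661 + 3344·t and substitute into x ≡ 1 (mod 3): 3344·t ≡ 1 − 2661 = -2660 (mod 3).
    Reduce coefficients mod 3: 2·t ≡ 1 (mod 3).
    The inverse of 2 mod 3 is 2 (since 2·2 = 4 = 1·3 + 1), so t ≡ 2·1 = 2 ≡ 2 (mod 3).
    Then x = 2661 + 3344·2 = 9349, valid modulo lcm(3344, 3) = 10032: x ≡ 9349 (mod 10032).
Verify against each original: 9349 mod 19 = 1, 9349 mod 16 = 5, 9349 mod 11 = 10, 9349 mod 3 = 1.

x ≡ 9349 (mod 10032).


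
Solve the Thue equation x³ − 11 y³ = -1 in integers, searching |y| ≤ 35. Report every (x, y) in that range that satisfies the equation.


The equation is x³ - 11y³ = -1. For fixed y, x³ = 11·y³ − 1, so a solution requires the RHS to be a perfect cube.
Strategy: iterate y from -35 to 35, compute RHS = 11·y³ − 1, and check whether it is a (positive or negative) perfect cube.
Check small values of y:
  y = 0: RHS = -1 = (-1)³ ⇒ x = -1 works.
  y = 1: RHS = 10 is not a perfect cube.
  y = -1: RHS = -12 is not a perfect cube.
  y = 2: RHS = 87 is not a perfect cube.
  y = -2: RHS = -89 is not a perfect cube.
  y = 3: RHS = 296 is not a perfect cube.
  y = -3: RHS = -298 is not a perfect cube.
Continuing the search up to |y| = 35 finds no further solutions beyond those listed.
Collected solutions: (-1, 0).

Solutions (with |y| ≤ 35): (-1, 0).


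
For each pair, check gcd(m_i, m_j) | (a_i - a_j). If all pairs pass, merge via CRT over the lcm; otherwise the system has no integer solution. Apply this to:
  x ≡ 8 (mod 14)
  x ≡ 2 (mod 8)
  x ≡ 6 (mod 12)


Moduli 14, 8, 12 are not pairwise coprime, so CRT works modulo lcm(m_i) when all pairwise compatibility conditions hold.
Pairwise compatibility: gcd(m_i, m_j) must divide a_i - a_j for every pair.
Merge one congruence at a time:
  Start: x ≡ 8 (mod 14).
  Combine with x ≡ 2 (mod 8): gcd(14, 8) = 2; 2 - 8 = -6, which IS divisible by 2, so compatible.
    Write x = 8 + 14·t and substitute into x ≡ 2 (mod 8): 14·t ≡ 2 − 8 = -6 (mod 8).
    Divide the congruence (and modulus) by g = 2: 7·t ≡ -3 (mod 4).
    Reduce coefficients mod 4: 3·t ≡ 1 (mod 4).
    The inverse of 3 mod 4 is 3 (since 3·3 = 9 = 2·4 + 1), so t ≡ 3·1 = 3 ≡ 3 (mod 4).
    Then x = 8 + 14·3 = 50, valid modulo lcm(14, 8) = 56: x ≡ 50 (mod 56).
  Combine with x ≡ 6 (mod 12): gcd(56, 12) = 4; 6 - 50 = -44, which IS divisible by 4, so compatible.
    Write x = 50 + 56·t and substitute into x ≡ 6 (mod 12): 56·t ≡ 6 − 50 = -44 (mod 12).
    Divide the congruence (and modulus) by g = 4: 14·t ≡ -11 (mod 3).
    Reduce coefficients mod 3: 2·t ≡ 1 (mod 3).
    The inverse of 2 mod 3 is 2 (since 2·2 = 4 = 1·3 + 1), so t ≡ 2·1 = 2 ≡ 2 (mod 3).
    Then x = 50 + 56·2 = 162, valid modulo lcm(56, 12) = 168: x ≡ 162 (mod 168).
Verify: 162 mod 14 = 8, 162 mod 8 = 2, 162 mod 12 = 6.

x ≡ 162 (mod 168).


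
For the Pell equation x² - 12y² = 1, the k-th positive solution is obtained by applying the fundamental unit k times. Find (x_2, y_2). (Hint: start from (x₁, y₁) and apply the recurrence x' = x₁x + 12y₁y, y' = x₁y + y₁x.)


Step 1: Find the fundamental solution (x₁, y₁) of x² - 12y² = 1.
  Expand √12 as a continued fraction. a₀ = ⌊√12⌋ = 3; iterate m_{k+1} = d_k·a_k − m_k, d_{k+1} = (12 − m_{k+1}²)/d_k, a_{k+1} = ⌊(a₀ + m_{k+1})/d_{k+1}⌋ (starting m₀ = 0, d₀ = 1), with convergents p_k = a_k·p_{k-1} + p_{k-2}, q_k = a_k·q_{k-1} + q_{k-2} (p₋₁ = 1, q₋₁ = 0):
  k = 0: a₀ = 3; p₀/q₀ = 3/1; p₀² − 12·q₀² = 9 − 12 = -3.
  k = 1: m = 3, d = 3, a = ⌊(3 + 3)/3⌋ = 2; p/q = (2·3 + 1)/(2·1 + 0) = 7/2; p² − 12·q² = 49 − 48 = 1.
  The first convergent with p² − 12·q² = 1 gives the fundamental solution (x₁, y₁) = (7, 2).
Step 2: Apply the recurrence (x_{n+1}, y_{n+1}) = (x₁x_n + 12y₁y_n, x₁y_n + y₁x_n) repeatedly.
  From (x_1, y_1) = (7, 2): x_2 = 7·7 + 12·2·2 = 97; y_2 = 7·2 + 2·7 = 28.
Step 3: Verify x_2² - 12·y_2² = 9409 - 9408 = 1 (should be 1). ✓

(x_1, y_1) = (7, 2); (x_2, y_2) = (97, 28).


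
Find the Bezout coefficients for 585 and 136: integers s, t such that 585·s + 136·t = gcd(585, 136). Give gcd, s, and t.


Euclidean algorithm on (585, 136) — divide until remainder is 0:
  585 = 4 · 136 + 41
  136 = 3 · 41 + 13
  41 = 3 · 13 + 2
  13 = 6 · 2 + 1
  2 = 2 · 1 + 0
gcd(585, 136) = 1.
Track Bezout coefficients alongside the remainders: start with r₀ = 585 = a·1 + b·0 (s = 1, t = 0) and r₁ = 136 = a·0 + b·1 (s = 0, t = 1); each new remainder r_{k+1} = r_{k-1} − q_k·r_k inherits s_{k+1} = s_{k-1} − q_k·s_k, t_{k+1} = t_{k-1} − q_k·t_k, so r_k = a·s_k + b·t_k at every step:
  q = 4: r = 41, s = 1 − 4·0 = 1, t = 0 − 4·1 = -4  (check: 585·1 + 136·(-4) = 41)
  q = 3: r = 13, s = 0 − 3·1 = -3, t = 1 − 3·(-4) = 13  (check: 585·(-3) + 136·13 = 13)
  q = 3: r = 2, s = 1 − 3·(-3) = 10, t = -4 − 3·13 = -43  (check: 585·10 + 136·(-43) = 2)
  q = 6: r = 1, s = -3 − 6·10 = -63, t = 13 − 6·(-43) = 271  (check: 585·(-63) + 136·271 = 1)
The row with r = 1 (the gcd) gives the Bezout coefficients s = -63, t = 271.
Result: 585 · (-63) + 136 · (271) = 1.

gcd(585, 136) = 1; s = -63, t = 271 (check: 585·(-63) + 136·271 = 1).


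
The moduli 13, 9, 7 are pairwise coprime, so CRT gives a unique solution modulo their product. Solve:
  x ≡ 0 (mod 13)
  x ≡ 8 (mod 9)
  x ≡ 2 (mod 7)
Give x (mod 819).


Moduli 13, 9, 7 are pairwise coprime; by CRT there is a unique solution modulo M = 13 · 9 · 7 = 819.
Solve pairwise, accumulating the modulus:
  Start with x ≡ 0 (mod 13).
  Combine with x ≡ 8 (mod 9): since gcd(13, 9) = 1, we get a unique residue mod 117.
    Write x = 0 + 13·t and substitute into x ≡ 8 (mod 9): 13·t ≡ 8 − 0 = 8 (mod 9).
    Reduce coefficients mod 9: 4·t ≡ 8 (mod 9).
    The inverse of 4 mod 9 is 7 (since 4·7 = 28 = 3·9 + 1), so t ≡ 7·8 = 56 ≡ 2 (mod 9).
    Then x = 0 + 13·2 = 26, valid modulo lcm(13, 9) = 117: x ≡ 26 (mod 117).
  Combine with x ≡ 2 (mod 7): since gcd(117, 7) = 1, we get a unique residue mod 819.
    Write x = 26 + 117·t and substitute into x ≡ 2 (mod 7): 117·t ≡ 2 − 26 = -24 (mod 7).
    Reduce coefficients mod 7: 5·t ≡ 4 (mod 7).
    The inverse of 5 mod 7 is 3 (since 5·3 = 15 = 2·7 + 1), so t ≡ 3·4 = 12 ≡ 5 (mod 7).
    Then x = 26 + 117·5 = 611, valid modulo lcm(117, 7) = 819: x ≡ 611 (mod 819).
Verify: 611 mod 13 = 0 ✓, 611 mod 9 = 8 ✓, 611 mod 7 = 2 ✓.

x ≡ 611 (mod 819).


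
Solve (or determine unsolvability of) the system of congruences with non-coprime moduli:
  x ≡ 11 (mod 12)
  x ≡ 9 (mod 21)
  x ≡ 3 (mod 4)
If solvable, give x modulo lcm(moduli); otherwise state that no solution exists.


Moduli 12, 21, 4 are not pairwise coprime, so CRT works modulo lcm(m_i) when all pairwise compatibility conditions hold.
Pairwise compatibility: gcd(m_i, m_j) must divide a_i - a_j for every pair.
Merge one congruence at a time:
  Start: x ≡ 11 (mod 12).
  Combine with x ≡ 9 (mod 21): gcd(12, 21) = 3, and 9 - 11 = -2 is NOT divisible by 3.
    ⇒ system is inconsistent (no integer solution).

No solution (the system is inconsistent).


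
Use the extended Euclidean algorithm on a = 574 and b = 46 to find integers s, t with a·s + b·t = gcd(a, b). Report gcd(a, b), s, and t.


Euclidean algorithm on (574, 46) — divide until remainder is 0:
  574 = 12 · 46 + 22
  46 = 2 · 22 + 2
  22 = 11 · 2 + 0
gcd(574, 46) = 2.
Track Bezout coefficients alongside the remainders: start with r₀ = 574 = a·1 + b·0 (s = 1, t = 0) and r₁ = 46 = a·0 + b·1 (s = 0, t = 1); each new remainder r_{k+1} = r_{k-1} − q_k·r_k inherits s_{k+1} = s_{k-1} − q_k·s_k, t_{k+1} = t_{k-1} − q_k·t_k, so r_k = a·s_k + b·t_k at every step:
  q = 12: r = 22, s = 1 − 12·0 = 1, t = 0 − 12·1 = -12  (check: 574·1 + 46·(-12) = 22)
  q = 2: r = 2, s = 0 − 2·1 = -2, t = 1 − 2·(-12) = 25  (check: 574·(-2) + 46·25 = 2)
The row with r = 2 (the gcd) gives the Bezout coefficients s = -2, t = 25.
Result: 574 · (-2) + 46 · (25) = 2.

gcd(574, 46) = 2; s = -2, t = 25 (check: 574·(-2) + 46·25 = 2).


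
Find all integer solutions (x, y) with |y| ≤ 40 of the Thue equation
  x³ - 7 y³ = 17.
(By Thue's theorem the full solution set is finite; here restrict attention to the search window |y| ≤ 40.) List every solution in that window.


The equation is x³ - 7y³ = 17. For fixed y, x³ = 7·y³ + 17, so a solution requires the RHS to be a perfect cube.
Strategy: iterate y from -40 to 40, compute RHS = 7·y³ + 17, and check whether it is a (positive or negative) perfect cube.
Check small values of y:
  y = 0: RHS = 17 is not a perfect cube.
  y = 1: RHS = 24 is not a perfect cube.
  y = -1: RHS = 10 is not a perfect cube.
  y = 2: RHS = 73 is not a perfect cube.
  y = -2: RHS = -39 is not a perfect cube.
  y = 3: RHS = 206 is not a perfect cube.
  y = -3: RHS = -172 is not a perfect cube.
Continuing the search up to |y| = 40 finds no solutions either.
No (x, y) in the scanned range satisfies the equation.

No integer solutions with |y| ≤ 40.


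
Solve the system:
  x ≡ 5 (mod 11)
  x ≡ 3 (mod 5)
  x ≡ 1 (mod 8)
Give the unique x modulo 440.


Moduli 11, 5, 8 are pairwise coprime; by CRT there is a unique solution modulo M = 11 · 5 · 8 = 440.
Solve pairwise, accumulating the modulus:
  Start with x ≡ 5 (mod 11).
  Combine with x ≡ 3 (mod 5): since gcd(11, 5) = 1, we get a unique residue mod 55.
    Write x = 5 + 11·t and substitute into x ≡ 3 (mod 5): 11·t ≡ 3 − 5 = -2 (mod 5).
    Reduce coefficients mod 5: 1·t ≡ 3 (mod 5).
    So t ≡ 3 (mod 5).
    Then x = 5 + 11·3 = 38, valid modulo lcm(11, 5) = 55: x ≡ 38 (mod 55).
  Combine with x ≡ 1 (mod 8): since gcd(55, 8) = 1, we get a unique residue mod 440.
    Write x = 38 + 55·t and substitute into x ≡ 1 (mod 8): 55·t ≡ 1 − 38 = -37 (mod 8).
    Reduce coefficients mod 8: 7·t ≡ 3 (mod 8).
    The inverse of 7 mod 8 is 7 (since 7·7 = 49 = 6·8 + 1), so t ≡ 7·3 = 21 ≡ 5 (mod 8).
    Then x = 38 + 55·5 = 313, valid modulo lcm(55, 8) = 440: x ≡ 313 (mod 440).
Verify: 313 mod 11 = 5 ✓, 313 mod 5 = 3 ✓, 313 mod 8 = 1 ✓.

x ≡ 313 (mod 440).


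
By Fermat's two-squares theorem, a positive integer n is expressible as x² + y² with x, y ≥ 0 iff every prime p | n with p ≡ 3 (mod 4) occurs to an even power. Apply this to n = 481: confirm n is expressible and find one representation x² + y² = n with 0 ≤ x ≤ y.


Step 1: Factor n = 481 = 13 · 37.
Step 2: Check the mod-4 condition on each prime factor: 13 ≡ 1 (mod 4), exponent 1; 37 ≡ 1 (mod 4), exponent 1.
All primes ≡ 3 (mod 4) appear to even exponent (or don't appear), so by the two-squares theorem n IS expressible as a sum of two squares.
Step 3: Build a representation. Here n = 13 · 37 is a product of primes ≡ 1 (mod 4). Each prime p ≡ 1 (mod 4) is itself a sum of two squares; find a² by testing p − a² for a perfect square:
  13: 13 − 1² = 12, 13 − 2² = 9 = 3² ⇒ 13 = 2² + 3².
  37: 37 − 1² = 36 = 6² ⇒ 37 = 1² + 6².
  Combine using the Brahmagupta–Fibonacci identity (a² + b²)(c² + d²) = (ac − bd)² + (ad + bc)² = (ac + bd)² + (ad − bc)²:
  13 · 37 = 481: from (2² + 3²)(1² + 6²), take (2·1 − 3·6, 2·6 + 3·1) = (2 − 18, 12 + 3) = (-16, 15); dropping signs (only squares matter) gives (16, 15); check 16² + 15² = 256 + 225 = 481 ✓.
Step 4: Order so x ≤ y and verify: 15² + 16² = 225 + 256 = 481 = n. ✓

n = 481 = 15² + 16² (one valid representation with x ≤ y).


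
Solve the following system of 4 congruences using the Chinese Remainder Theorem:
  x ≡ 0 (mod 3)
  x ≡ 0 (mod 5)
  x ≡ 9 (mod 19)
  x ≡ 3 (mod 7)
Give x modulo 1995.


Product of moduli M = 3 · 5 · 19 · 7 = 1995.
Merge one congruence at a time:
  Start: x ≡ 0 (mod 3).
  Combine with x ≡ 0 (mod 5); new modulus lcm = 15.
    Write x = 0 + 3·t and substitute into x ≡ 0 (mod 5): 3·t ≡ 0 − 0 = 0 (mod 5).
    The inverse of 3 mod 5 is 2 (since 3·2 = 6 = 1·5 + 1), so t ≡ 2·0 = 0 ≡ 0 (mod 5).
    Then x = 0 + 3·0 = 0, valid modulo lcm(3, 5) = 15: x ≡ 0 (mod 15).
  Combine with x ≡ 9 (mod 19); new modulus lcm = 285.
    Write x = 0 + 15·t and substitute into x ≡ 9 (mod 19): 15·t ≡ 9 − 0 = 9 (mod 19).
    The inverse of 15 mod 19 is 14 (since 15·14 = 210 = 11·19 + 1), so t ≡ 14·9 = 126 ≡ 12 (mod 19).
    Then x = 0 + 15·12 = 180, valid modulo lcm(15, 19) = 285: x ≡ 180 (mod 285).
  Combine with x ≡ 3 (mod 7); new modulus lcm = 1995.
    Write x = 180 + 285·t and substitute into x ≡ 3 (mod 7): 285·t ≡ 3 − 180 = -177 (mod 7).
    Reduce coefficients mod 7: 5·t ≡ 5 (mod 7).
    The inverse of 5 mod 7 is 3 (since 5·3 = 15 = 2·7 + 1), so t ≡ 3·5 = 15 ≡ 1 (mod 7).
    Then x = 180 + 285·1 = 465, valid modulo lcm(285, 7) = 1995: x ≡ 465 (mod 1995).
Verify against each original: 465 mod 3 = 0, 465 mod 5 = 0, 465 mod 19 = 9, 465 mod 7 = 3.

x ≡ 465 (mod 1995).


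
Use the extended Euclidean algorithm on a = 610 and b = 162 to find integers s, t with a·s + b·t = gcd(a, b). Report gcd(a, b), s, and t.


Euclidean algorithm on (610, 162) — divide until remainder is 0:
  610 = 3 · 162 + 124
  162 = 1 · 124 + 38
  124 = 3 · 38 + 10
  38 = 3 · 10 + 8
  10 = 1 · 8 + 2
  8 = 4 · 2 + 0
gcd(610, 162) = 2.
Track Bezout coefficients alongside the remainders: start with r₀ = 610 = a·1 + b·0 (s = 1, t = 0) and r₁ = 162 = a·0 + b·1 (s = 0, t = 1); each new remainder r_{k+1} = r_{k-1} − q_k·r_k inherits s_{k+1} = s_{k-1} − q_k·s_k, t_{k+1} = t_{k-1} − q_k·t_k, so r_k = a·s_k + b·t_k at every step:
  q = 3: r = 124, s = 1 − 3·0 = 1, t = 0 − 3·1 = -3  (check: 610·1 + 162·(-3) = 124)
  q = 1: r = 38, s = 0 − 1·1 = -1, t = 1 − 1·(-3) = 4  (check: 610·(-1) + 162·4 = 38)
  q = 3: r = 10, s = 1 − 3·(-1) = 4, t = -3 − 3·4 = -15  (check: 610·4 + 162·(-15) = 10)
  q = 3: r = 8, s = -1 − 3·4 = -13, t = 4 − 3·(-15) = 49  (check: 610·(-13) + 162·49 = 8)
  q = 1: r = 2, s = 4 − 1·(-13) = 17, t = -15 − 1·49 = -64  (check: 610·17 + 162·(-64) = 2)
The row with r = 2 (the gcd) gives the Bezout coefficients s = 17, t = -64.
Result: 610 · (17) + 162 · (-64) = 2.

gcd(610, 162) = 2; s = 17, t = -64 (check: 610·17 + 162·(-64) = 2).


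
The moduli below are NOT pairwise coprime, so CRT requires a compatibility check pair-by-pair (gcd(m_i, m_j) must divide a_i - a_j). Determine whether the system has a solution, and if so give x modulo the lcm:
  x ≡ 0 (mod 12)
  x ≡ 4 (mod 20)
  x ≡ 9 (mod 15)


Moduli 12, 20, 15 are not pairwise coprime, so CRT works modulo lcm(m_i) when all pairwise compatibility conditions hold.
Pairwise compatibility: gcd(m_i, m_j) must divide a_i - a_j for every pair.
Merge one congruence at a time:
  Start: x ≡ 0 (mod 12).
  Combine with x ≡ 4 (mod 20): gcd(12, 20) = 4; 4 - 0 = 4, which IS divisible by 4, so compatible.
    Write x = 0 + 12·t and substitute into x ≡ 4 (mod 20): 12·t ≡ 4 − 0 = 4 (mod 20).
    Divide the congruence (and modulus) by g = 4: 3·t ≡ 1 (mod 5).
    The inverse of 3 mod 5 is 2 (since 3·2 = 6 = 1·5 + 1), so t ≡ 2·1 = 2 ≡ 2 (mod 5).
    Then x = 0 + 12·2 = 24, valid modulo lcm(12, 20) = 60: x ≡ 24 (mod 60).
  Combine with x ≡ 9 (mod 15): gcd(60, 15) = 15; 9 - 24 = -15, which IS divisible by 15, so compatible.
    Write x = 24 + 60·t and substitute into x ≡ 9 (mod 15): 60·t ≡ 9 − 24 = -15 (mod 15).
    Divide the congruence (and modulus) by g = 15: 4·t ≡ -1 (mod 1).
    Modulo 1 every t works; take t = 0.
    Then x = 24 + 60·0 = 24, valid modulo lcm(60, 15) = 60: x ≡ 24 (mod 60).
Verify: 24 mod 12 = 0, 24 mod 20 = 4, 24 mod 15 = 9.

x ≡ 24 (mod 60).


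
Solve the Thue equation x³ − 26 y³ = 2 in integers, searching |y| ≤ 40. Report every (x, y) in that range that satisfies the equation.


The equation is x³ - 26y³ = 2. For fixed y, x³ = 26·y³ + 2, so a solution requires the RHS to be a perfect cube.
Strategy: iterate y from -40 to 40, compute RHS = 26·y³ + 2, and check whether it is a (positive or negative) perfect cube.
Check small values of y:
  y = 0: RHS = 2 is not a perfect cube.
  y = 1: RHS = 28 is not a perfect cube.
  y = -1: RHS = -24 is not a perfect cube.
  y = 2: RHS = 210 is not a perfect cube.
  y = -2: RHS = -206 is not a perfect cube.
  y = 3: RHS = 704 is not a perfect cube.
  y = -3: RHS = -700 is not a perfect cube.
Continuing the search up to |y| = 40 finds no solutions either.
No (x, y) in the scanned range satisfies the equation.

No integer solutions with |y| ≤ 40.


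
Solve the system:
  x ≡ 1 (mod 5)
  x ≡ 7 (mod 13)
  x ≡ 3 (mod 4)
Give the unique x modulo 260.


Moduli 5, 13, 4 are pairwise coprime; by CRT there is a unique solution modulo M = 5 · 13 · 4 = 260.
Solve pairwise, accumulating the modulus:
  Start with x ≡ 1 (mod 5).
  Combine with x ≡ 7 (mod 13): since gcd(5, 13) = 1, we get a unique residue mod 65.
    Write x = 1 + 5·t and substitute into x ≡ 7 (mod 13): 5·t ≡ 7 − 1 = 6 (mod 13).
    The inverse of 5 mod 13 is 8 (since 5·8 = 40 = 3·13 + 1), so t ≡ 8·6 = 48 ≡ 9 (mod 13).
    Then x = 1 + 5·9 = 46, valid modulo lcm(5, 13) = 65: x ≡ 46 (mod 65).
  Combine with x ≡ 3 (mod 4): since gcd(65, 4) = 1, we get a unique residue mod 260.
    Write x = 46 + 65·t and substitute into x ≡ 3 (mod 4): 65·t ≡ 3 − 46 = -43 (mod 4).
    Reduce coefficients mod 4: 1·t ≡ 1 (mod 4).
    So t ≡ 1 (mod 4).
    Then x = 46 + 65·1 = 111, valid modulo lcm(65, 4) = 260: x ≡ 111 (mod 260).
Verify: 111 mod 5 = 1 ✓, 111 mod 13 = 7 ✓, 111 mod 4 = 3 ✓.

x ≡ 111 (mod 260).


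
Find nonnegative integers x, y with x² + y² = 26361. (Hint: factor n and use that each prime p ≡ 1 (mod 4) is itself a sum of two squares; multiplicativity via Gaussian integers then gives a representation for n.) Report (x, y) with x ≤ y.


Step 1: Factor n = 26361 = 3^2 · 29 · 101.
Step 2: Check the mod-4 condition on each prime factor: 3 ≡ 3 (mod 4), exponent 2 (must be even); 29 ≡ 1 (mod 4), exponent 1; 101 ≡ 1 (mod 4), exponent 1.
All primes ≡ 3 (mod 4) appear to even exponent (or don't appear), so by the two-squares theorem n IS expressible as a sum of two squares.
Step 3: Build a representation. Group n = k² · m with k = 3 and m = 29 · 101 = 2929 (a product of primes ≡ 1 (mod 4)); a representation of m scales to one of n via (k·x)² + (k·y)² = k²(x² + y²). Each prime p ≡ 1 (mod 4) is itself a sum of two squares; find a² by testing p − a² for a perfect square:
  29: 29 − 1² = 28, 29 − 2² = 25 = 5² ⇒ 29 = 2² + 5².
  101: 101 − 1² = 100 = 10² ⇒ 101 = 1² + 10².
  Combine using the Brahmagupta–Fibonacci identity (a² + b²)(c² + d²) = (ac − bd)² + (ad + bc)² = (ac + bd)² + (ad − bc)²:
  29 · 101 = 2929: from (2² + 5²)(1² + 10²), take (2·1 − 5·10, 2·10 + 5·1) = (2 − 50, 20 + 5) = (-48, 25); dropping signs (only squares matter) gives (48, 25); check 48² + 25² = 2304 + 625 = 2929 ✓.
  Scale by k = 3: (3·48, 3·25) = (144, 75).
Step 4: Order so x ≤ y and verify: 75² + 144² = 5625 + 20736 = 26361 = n. ✓

n = 26361 = 75² + 144² (one valid representation with x ≤ y).


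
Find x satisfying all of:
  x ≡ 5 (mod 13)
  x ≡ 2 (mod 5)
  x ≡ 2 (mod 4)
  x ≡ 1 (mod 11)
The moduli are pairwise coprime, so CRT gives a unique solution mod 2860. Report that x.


Product of moduli M = 13 · 5 · 4 · 11 = 2860.
Merge one congruence at a time:
  Start: x ≡ 5 (mod 13).
  Combine with x ≡ 2 (mod 5); new modulus lcm = 65.
    Write x = 5 + 13·t and substitute into x ≡ 2 (mod 5): 13·t ≡ 2 − 5 = -3 (mod 5).
    Reduce coefficients mod 5: 3·t ≡ 2 (mod 5).
    The inverse of 3 mod 5 is 2 (since 3·2 = 6 = 1·5 + 1), so t ≡ 2·2 = 4 ≡ 4 (mod 5).
    Then x = 5 + 13·4 = 57, valid modulo lcm(13, 5) = 65: x ≡ 57 (mod 65).
  Combine with x ≡ 2 (mod 4); new modulus lcm = 260.
    Write x = 57 + 65·t and substitute into x ≡ 2 (mod 4): 65·t ≡ 2 − 57 = -55 (mod 4).
    Reduce coefficients mod 4: 1·t ≡ 1 (mod 4).
    So t ≡ 1 (mod 4).
    Then x = 57 + 65·1 = 122, valid modulo lcm(65, 4) = 260: x ≡ 122 (mod 260).
  Combine with x ≡ 1 (mod 11); new modulus lcm = 2860.
    Write x = 122 + 260·t and substitute into x ≡ 1 (mod 11): 260·t ≡ 1 − 122 = -121 (mod 11).
    Reduce coefficients mod 11: 7·t ≡ 0 (mod 11).
    The inverse of 7 mod 11 is 8 (since 7·8 = 56 = 5·11 + 1), so t ≡ 8·0 = 0 ≡ 0 (mod 11).
    Then x = 122 + 260·0 = 122, valid modulo lcm(260, 11) = 2860: x ≡ 122 (mod 2860).
Verify against each original: 122 mod 13 = 5, 122 mod 5 = 2, 122 mod 4 = 2, 122 mod 11 = 1.

x ≡ 122 (mod 2860).


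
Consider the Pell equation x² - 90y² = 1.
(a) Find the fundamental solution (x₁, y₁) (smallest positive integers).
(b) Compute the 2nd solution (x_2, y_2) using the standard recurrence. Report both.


Step 1: Find the fundamental solution (x₁, y₁) of x² - 90y² = 1.
  Expand √90 as a continued fraction. a₀ = ⌊√90⌋ = 9; iterate m_{k+1} = d_k·a_k − m_k, d_{k+1} = (90 − m_{k+1}²)/d_k, a_{k+1} = ⌊(a₀ + m_{k+1})/d_{k+1}⌋ (starting m₀ = 0, d₀ = 1), with convergents p_k = a_k·p_{k-1} + p_{k-2}, q_k = a_k·q_{k-1} + q_{k-2} (p₋₁ = 1, q₋₁ = 0):
  k = 0: a₀ = 9; p₀/q₀ = 9/1; p₀² − 90·q₀² = 81 − 90 = -9.
  k = 1: m = 9, d = 9, a = ⌊(9 + 9)/9⌋ = 2; p/q = (2·9 + 1)/(2·1 + 0) = 19/2; p² − 90·q² = 361 − 360 = 1.
  The first convergent with p² − 90·q² = 1 gives the fundamental solution (x₁, y₁) = (19, 2).
Step 2: Apply the recurrence (x_{n+1}, y_{n+1}) = (x₁x_n + 90y₁y_n, x₁y_n + y₁x_n) repeatedly.
  From (x_1, y_1) = (19, 2): x_2 = 19·19 + 90·2·2 = 721; y_2 = 19·2 + 2·19 = 76.
Step 3: Verify x_2² - 90·y_2² = 519841 - 519840 = 1 (should be 1). ✓

(x_1, y_1) = (19, 2); (x_2, y_2) = (721, 76).


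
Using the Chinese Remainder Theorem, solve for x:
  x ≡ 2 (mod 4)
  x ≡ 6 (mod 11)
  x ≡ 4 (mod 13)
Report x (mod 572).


Moduli 4, 11, 13 are pairwise coprime; by CRT there is a unique solution modulo M = 4 · 11 · 13 = 572.
Solve pairwise, accumulating the modulus:
  Start with x ≡ 2 (mod 4).
  Combine with x ≡ 6 (mod 11): since gcd(4, 11) = 1, we get a unique residue mod 44.
    Write x = 2 + 4·t and substitute into x ≡ 6 (mod 11): 4·t ≡ 6 − 2 = 4 (mod 11).
    The inverse of 4 mod 11 is 3 (since 4·3 = 12 = 1·11 + 1), so t ≡ 3·4 = 12 ≡ 1 (mod 11).
    Then x = 2 + 4·1 = 6, valid modulo lcm(4, 11) = 44: x ≡ 6 (mod 44).
  Combine with x ≡ 4 (mod 13): since gcd(44, 13) = 1, we get a unique residue mod 572.
    Write x = 6 + 44·t and substitute into x ≡ 4 (mod 13): 44·t ≡ 4 − 6 = -2 (mod 13).
    Reduce coefficients mod 13: 5·t ≡ 11 (mod 13).
    The inverse of 5 mod 13 is 8 (since 5·8 = 40 = 3·13 + 1), so t ≡ 8·11 = 88 ≡ 10 (mod 13).
    Then x = 6 + 44·10 = 446, valid modulo lcm(44, 13) = 572: x ≡ 446 (mod 572).
Verify: 446 mod 4 = 2 ✓, 446 mod 11 = 6 ✓, 446 mod 13 = 4 ✓.

x ≡ 446 (mod 572).


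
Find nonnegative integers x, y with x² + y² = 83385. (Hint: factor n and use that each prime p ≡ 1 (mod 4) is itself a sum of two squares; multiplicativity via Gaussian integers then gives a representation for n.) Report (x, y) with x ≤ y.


Step 1: Factor n = 83385 = 3^2 · 5 · 17 · 109.
Step 2: Check the mod-4 condition on each prime factor: 3 ≡ 3 (mod 4), exponent 2 (must be even); 5 ≡ 1 (mod 4), exponent 1; 17 ≡ 1 (mod 4), exponent 1; 109 ≡ 1 (mod 4), exponent 1.
All primes ≡ 3 (mod 4) appear to even exponent (or don't appear), so by the two-squares theorem n IS expressible as a sum of two squares.
Step 3: Build a representation. Group n = k² · m with k = 3 and m = 5 · 17 · 109 = 9265 (a product of primes ≡ 1 (mod 4)); a representation of m scales to one of n via (k·x)² + (k·y)² = k²(x² + y²). Each prime p ≡ 1 (mod 4) is itself a sum of two squares; find a² by testing p − a² for a perfect square:
  5: 5 − 1² = 4 = 2² ⇒ 5 = 1² + 2².
  17: 17 − 1² = 16 = 4² ⇒ 17 = 1² + 4².
  109: 109 − 1² = 108, 109 − 2² = 105, 109 − 3² = 100 = 10² ⇒ 109 = 3² + 10².
  Combine using the Brahmagupta–Fibonacci identity (a² + b²)(c² + d²) = (ac − bd)² + (ad + bc)² = (ac + bd)² + (ad − bc)²:
  5 · 17 = 85: from (1² + 2²)(1² + 4²), take (1·1 − 2·4, 1·4 + 2·1) = (1 − 8, 4 + 2) = (-7, 6); dropping signs (only squares matter) gives (7, 6); check 7² + 6² = 49 + 36 = 85 ✓.
  85 · 109 = 9265: from (7² + 6²)(3² + 10²), take (7·3 − 6·10, 7·10 + 6·3) = (21 − 60, 70 + 18) = (-39, 88); dropping signs (only squares matter) gives (39, 88); check 39² + 88² = 1521 + 7744 = 9265 ✓.
  Scale by k = 3: (3·39, 3·88) = (117, 264).
Step 4: Order so x ≤ y and verify: 117² + 264² = 13689 + 69696 = 83385 = n. ✓

n = 83385 = 117² + 264² (one valid representation with x ≤ y).


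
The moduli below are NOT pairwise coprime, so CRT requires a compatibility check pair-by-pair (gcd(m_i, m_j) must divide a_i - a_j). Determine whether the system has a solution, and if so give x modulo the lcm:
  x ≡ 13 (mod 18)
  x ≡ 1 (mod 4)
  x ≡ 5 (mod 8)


Moduli 18, 4, 8 are not pairwise coprime, so CRT works modulo lcm(m_i) when all pairwise compatibility conditions hold.
Pairwise compatibility: gcd(m_i, m_j) must divide a_i - a_j for every pair.
Merge one congruence at a time:
  Start: x ≡ 13 (mod 18).
  Combine with x ≡ 1 (mod 4): gcd(18, 4) = 2; 1 - 13 = -12, which IS divisible by 2, so compatible.
    Write x = 13 + 18·t and substitute into x ≡ 1 (mod 4): 18·t ≡ 1 − 13 = -12 (mod 4).
    Divide the congruence (and modulus) by g = 2: 9·t ≡ -6 (mod 2).
    Reduce coefficients mod 2: 1·t ≡ 0 (mod 2).
    So t ≡ 0 (mod 2).
    Then x = 13 + 18·0 = 13, valid modulo lcm(18, 4) = 36: x ≡ 13 (mod 36).
  Combine with x ≡ 5 (mod 8): gcd(36, 8) = 4; 5 - 13 = -8, which IS divisible by 4, so compatible.
    Write x = 13 + 36·t and substitute into x ≡ 5 (mod 8): 36·t ≡ 5 − 13 = -8 (mod 8).
    Divide the congruence (and modulus) by g = 4: 9·t ≡ -2 (mod 2).
    Reduce coefficients mod 2: 1·t ≡ 0 (mod 2).
    So t ≡ 0 (mod 2).
    Then x = 13 + 36·0 = 13, valid modulo lcm(36, 8) = 72: x ≡ 13 (mod 72).
Verify: 13 mod 18 = 13, 13 mod 4 = 1, 13 mod 8 = 5.

x ≡ 13 (mod 72).


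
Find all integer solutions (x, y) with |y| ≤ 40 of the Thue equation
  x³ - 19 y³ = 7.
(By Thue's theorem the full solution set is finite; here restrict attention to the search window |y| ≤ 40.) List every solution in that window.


The equation is x³ - 19y³ = 7. For fixed y, x³ = 19·y³ + 7, so a solution requires the RHS to be a perfect cube.
Strategy: iterate y from -40 to 40, compute RHS = 19·y³ + 7, and check whether it is a (positive or negative) perfect cube.
Check small values of y:
  y = 0: RHS = 7 is not a perfect cube.
  y = 1: RHS = 26 is not a perfect cube.
  y = -1: RHS = -12 is not a perfect cube.
  y = 2: RHS = 159 is not a perfect cube.
  y = -2: RHS = -145 is not a perfect cube.
  y = 3: RHS = 520 is not a perfect cube.
  y = -3: RHS = -506 is not a perfect cube.
Continuing the search up to |y| = 40 finds no solutions either.
No (x, y) in the scanned range satisfies the equation.

No integer solutions with |y| ≤ 40.


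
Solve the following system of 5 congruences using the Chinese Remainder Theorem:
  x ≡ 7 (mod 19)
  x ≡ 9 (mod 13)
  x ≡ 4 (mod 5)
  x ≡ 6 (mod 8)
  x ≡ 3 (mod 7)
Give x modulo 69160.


Product of moduli M = 19 · 13 · 5 · 8 · 7 = 69160.
Merge one congruence at a time:
  Start: x ≡ 7 (mod 19).
  Combine with x ≡ 9 (mod 13); new modulus lcm = 247.
    Write x = 7 + 19·t and substitute into x ≡ 9 (mod 13): 19·t ≡ 9 − 7 = 2 (mod 13).
    Reduce coefficients mod 13: 6·t ≡ 2 (mod 13).
    The inverse of 6 mod 13 is 11 (since 6·11 = 66 = 5·13 + 1), so t ≡ 11·2 = 22 ≡ 9 (mod 13).
    Then x = 7 + 19·9 = 178, valid modulo lcm(19, 13) = 247: x ≡ 178 (mod 247).
  Combine with x ≡ 4 (mod 5); new modulus lcm = 1235.
    Write x = 178 + 247·t and substitute into x ≡ 4 (mod 5): 247·t ≡ 4 − 178 = -174 (mod 5).
    Reduce coefficients mod 5: 2·t ≡ 1 (mod 5).
    The inverse of 2 mod 5 is 3 (since 2·3 = 6 = 1·5 + 1), so t ≡ 3·1 = 3 ≡ 3 (mod 5).
    Then x = 178 + 247·3 = 919, valid modulo lcm(247, 5) = 1235: x ≡ 919 (mod 1235).
  Combine with x ≡ 6 (mod 8); new modulus lcm = 9880.
    Write x = 919 + 1235·t and substitute into x ≡ 6 (mod 8): 1235·t ≡ 6 − 919 = -913 (mod 8).
    Reduce coefficients mod 8: 3·t ≡ 7 (mod 8).
    The inverse of 3 mod 8 is 3 (since 3·3 = 9 = 1·8 + 1), so t ≡ 3·7 = 21 ≡ 5 (mod 8).
    Then x = 919 + 1235·5 = 7094, valid modulo lcm(1235, 8) = 9880: x ≡ 7094 (mod 9880).
  Combine with x ≡ 3 (mod 7); new modulus lcm = 69160.
    Write x = 7094 + 9880·t and substitute into x ≡ 3 (mod 7): 9880·t ≡ 3 − 7094 = -7091 (mod 7).
    Reduce coefficients mod 7: 3·t ≡ 0 (mod 7).
    The inverse of 3 mod 7 is 5 (since 3·5 = 15 = 2·7 + 1), so t ≡ 5·0 = 0 ≡ 0 (mod 7).
    Then x = 7094 + 9880·0 = 7094, valid modulo lcm(9880, 7) = 69160: x ≡ 7094 (mod 69160).
Verify against each original: 7094 mod 19 = 7, 7094 mod 13 = 9, 7094 mod 5 = 4, 7094 mod 8 = 6, 7094 mod 7 = 3.

x ≡ 7094 (mod 69160).


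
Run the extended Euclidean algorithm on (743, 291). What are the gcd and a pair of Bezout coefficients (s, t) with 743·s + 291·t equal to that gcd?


Euclidean algorithm on (743, 291) — divide until remainder is 0:
  743 = 2 · 291 + 161
  291 = 1 · 161 + 130
  161 = 1 · 130 + 31
  130 = 4 · 31 + 6
  31 = 5 · 6 + 1
  6 = 6 · 1 + 0
gcd(743, 291) = 1.
Track Bezout coefficients alongside the remainders: start with r₀ = 743 = a·1 + b·0 (s = 1, t = 0) and r₁ = 291 = a·0 + b·1 (s = 0, t = 1); each new remainder r_{k+1} = r_{k-1} − q_k·r_k inherits s_{k+1} = s_{k-1} − q_k·s_k, t_{k+1} = t_{k-1} − q_k·t_k, so r_k = a·s_k + b·t_k at every step:
  q = 2: r = 161, s = 1 − 2·0 = 1, t = 0 − 2·1 = -2  (check: 743·1 + 291·(-2) = 161)
  q = 1: r = 130, s = 0 − 1·1 = -1, t = 1 − 1·(-2) = 3  (check: 743·(-1) + 291·3 = 130)
  q = 1: r = 31, s = 1 − 1·(-1) = 2, t = -2 − 1·3 = -5  (check: 743·2 + 291·(-5) = 31)
  q = 4: r = 6, s = -1 − 4·2 = -9, t = 3 − 4·(-5) = 23  (check: 743·(-9) + 291·23 = 6)
  q = 5: r = 1, s = 2 − 5·(-9) = 47, t = -5 − 5·23 = -120  (check: 743·47 + 291·(-120) = 1)
The row with r = 1 (the gcd) gives the Bezout coefficients s = 47, t = -120.
Result: 743 · (47) + 291 · (-120) = 1.

gcd(743, 291) = 1; s = 47, t = -120 (check: 743·47 + 291·(-120) = 1).


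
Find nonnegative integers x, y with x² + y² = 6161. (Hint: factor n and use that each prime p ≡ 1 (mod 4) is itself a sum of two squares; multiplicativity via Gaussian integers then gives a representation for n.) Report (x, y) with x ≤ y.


Step 1: Factor n = 6161 = 61 · 101.
Step 2: Check the mod-4 condition on each prime factor: 61 ≡ 1 (mod 4), exponent 1; 101 ≡ 1 (mod 4), exponent 1.
All primes ≡ 3 (mod 4) appear to even exponent (or don't appear), so by the two-squares theorem n IS expressible as a sum of two squares.
Step 3: Build a representation. Here n = 61 · 101 is a product of primes ≡ 1 (mod 4). Each prime p ≡ 1 (mod 4) is itself a sum of two squares; find a² by testing p − a² for a perfect square:
  61: 61 − 1² = 60, 61 − 2² = 57, 61 − 3² = 52, 61 − 4² = 45, 61 − 5² = 36 = 6² ⇒ 61 = 5² + 6².
  101: 101 − 1² = 100 = 10² ⇒ 101 = 1² + 10².
  Combine using the Brahmagupta–Fibonacci identity (a² + b²)(c² + d²) = (ac − bd)² + (ad + bc)² = (ac + bd)² + (ad − bc)²:
  61 · 101 = 6161: from (5² + 6²)(1² + 10²), take (5·1 − 6·10, 5·10 + 6·1) = (5 − 60, 50 + 6) = (-55, 56); dropping signs (only squares matter) gives (55, 56); check 55² + 56² = 3025 + 3136 = 6161 ✓.
Step 4: Order so x ≤ y and verify: 55² + 56² = 3025 + 3136 = 6161 = n. ✓

n = 6161 = 55² + 56² (one valid representation with x ≤ y).
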